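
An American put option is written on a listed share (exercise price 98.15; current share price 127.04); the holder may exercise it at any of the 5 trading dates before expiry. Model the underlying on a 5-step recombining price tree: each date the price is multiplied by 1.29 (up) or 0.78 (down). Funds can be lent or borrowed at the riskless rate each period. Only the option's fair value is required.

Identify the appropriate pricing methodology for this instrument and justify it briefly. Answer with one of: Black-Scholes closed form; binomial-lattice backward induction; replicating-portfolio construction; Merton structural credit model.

framework: binomial-lattice backward induction

Key observation: the defining feature is the embedded early-exercise option across 5 discrete dates on the spot-127.04 tree; pricing the strike-98.15 put means working backward with an exercise test at every node.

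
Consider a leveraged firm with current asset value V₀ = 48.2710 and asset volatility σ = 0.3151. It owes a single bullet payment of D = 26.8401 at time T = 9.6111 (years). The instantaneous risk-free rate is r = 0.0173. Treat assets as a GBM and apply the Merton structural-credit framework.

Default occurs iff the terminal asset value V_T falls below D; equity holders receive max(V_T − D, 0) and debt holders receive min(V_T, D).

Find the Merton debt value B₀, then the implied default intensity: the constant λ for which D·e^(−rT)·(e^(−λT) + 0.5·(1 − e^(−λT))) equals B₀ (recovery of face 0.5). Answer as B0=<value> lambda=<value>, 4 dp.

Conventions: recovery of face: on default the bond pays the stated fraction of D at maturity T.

B0=18.9099 lambda=0.0426

With assets at 48.2710 and a single debt payment of 26.8401 at 9.6111 years:
d₁ = [ln(V₀/D) + (r + σ²/2)T] / (σ√T)
   = [ln(48.2710/26.8401) + (0.0173 + 0.5·0.3151²)·9.6111] / (0.3151·√9.6111)
   = [0.586934 + 0.643406] / 0.976866 = 1.259476
d₂ = d₁ − σ√T = 1.259476 − 0.976866 = 0.282610
N(d₁) = 0.896071,  N(d₂) = 0.611262,  e^(−rT) = 0.846816
E₀ = V₀·N(d₁) − D·e^(−rT)·N(d₂)
   = 48.2710·0.896071 − 26.8401·0.846816·0.611262 = 29.361086
B₀ = V₀ − E₀ = 48.2710 − 29.361086 = 18.909914
e^(−λT) = (B₀·e^(rT)/D − 0.5)/(1 − 0.5) = (18.9099·1.180894/26.8401 − 0.5)/0.5 = 0.66397242
λ = −ln(0.66397242)/9.6111 = 0.042609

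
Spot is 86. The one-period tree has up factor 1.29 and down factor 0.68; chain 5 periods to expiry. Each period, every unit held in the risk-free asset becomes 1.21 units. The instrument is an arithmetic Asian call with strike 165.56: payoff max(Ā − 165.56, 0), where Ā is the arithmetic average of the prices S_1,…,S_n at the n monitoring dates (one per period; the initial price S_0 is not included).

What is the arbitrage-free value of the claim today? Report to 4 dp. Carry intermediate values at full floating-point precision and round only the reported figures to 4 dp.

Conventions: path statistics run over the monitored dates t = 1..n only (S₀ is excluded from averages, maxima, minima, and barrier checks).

price = 6.0284

Under the martingale measure an up-move has probability p* = 0.8689; value the claim as the probability-weighted average of per-path payoffs, discounted 5 periods at R = 1.21.
Enumerate all 2^5 = 32 price paths (U = up ×1.29, D = down ×0.68); each path with k up-moves has probability p*^k·(1−p*)^(5−k).
DDDDD: Ā=31.2359, payoff=0.0000, prob=0.000039
UDDDD: Ā=59.2563, payoff=0.0000, prob=0.000257
DUDDD: Ā=48.7643, payoff=0.0000, prob=0.000257
UUDDD: Ā=92.5087, payoff=0.0000, prob=0.001703
DDUDD: Ā=41.6297, payoff=0.0000, prob=0.000257
UDUDD: Ā=78.9740, payoff=0.0000, prob=0.001703
DUUDD: Ā=68.4820, payoff=0.0000, prob=0.001703
UUUDD: Ā=129.9145, payoff=0.0000, prob=0.011281
DDDUD: Ā=36.7782, payoff=0.0000, prob=0.000257
UDDUD: Ā=69.7705, payoff=0.0000, prob=0.001703
DUDUD: Ā=59.2785, payoff=0.0000, prob=0.001703
UUDUD: Ā=112.4547, payoff=0.0000, prob=0.011281
DDUUD: Ā=52.1439, payoff=0.0000, prob=0.001703
UDUUD: Ā=98.9200, payoff=0.0000, prob=0.011281
DUUUD: Ā=88.4280, payoff=0.0000, prob=0.011281
UUUUD: Ā=167.7532, payoff=2.1932, prob=0.074738
DDDDU: Ā=33.4792, payoff=0.0000, prob=0.000257
UDDDU: Ā=63.5120, payoff=0.0000, prob=0.001703
DUDDU: Ā=53.0200, payoff=0.0000, prob=0.001703
UUDDU: Ā=100.5821, payoff=0.0000, prob=0.011281
DDUDU: Ā=45.8855, payoff=0.0000, prob=0.001703
UDUDU: Ā=87.0474, payoff=0.0000, prob=0.011281
DUUDU: Ā=76.5554, payoff=0.0000, prob=0.011281
UUUDU: Ā=145.2301, payoff=0.0000, prob=0.074738
DDDUU: Ā=41.0340, payoff=0.0000, prob=0.001703
UDDUU: Ā=77.8438, payoff=0.0000, prob=0.011281
DUDUU: Ā=67.3518, payoff=0.0000, prob=0.011281
UUDUU: Ā=127.7704, payoff=0.0000, prob=0.074738
DDUUU: Ā=60.2173, payoff=0.0000, prob=0.011281
UDUUU: Ā=114.2357, payoff=0.0000, prob=0.074738
DUUUU: Ā=103.7437, payoff=0.0000, prob=0.074738
UUUUU: Ā=196.8080, payoff=31.2480, prob=0.495142
Price = Σ prob·payoff / R^5 = 15.636106 / 2.593742 = 6.0284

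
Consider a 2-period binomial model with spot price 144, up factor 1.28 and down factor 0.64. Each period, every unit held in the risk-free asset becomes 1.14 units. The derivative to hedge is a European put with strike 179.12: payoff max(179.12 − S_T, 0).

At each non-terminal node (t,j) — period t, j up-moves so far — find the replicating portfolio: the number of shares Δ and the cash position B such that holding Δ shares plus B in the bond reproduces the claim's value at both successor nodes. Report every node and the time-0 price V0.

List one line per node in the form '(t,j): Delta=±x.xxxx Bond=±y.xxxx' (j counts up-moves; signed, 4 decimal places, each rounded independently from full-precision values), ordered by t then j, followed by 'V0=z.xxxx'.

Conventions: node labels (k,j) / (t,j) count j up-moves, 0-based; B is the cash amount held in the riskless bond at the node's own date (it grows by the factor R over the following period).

Since d<R<u, set p* = (R−d)/(u−d) = 0.7812; price each node as the discounted p*-expectation of its children.
Terminal payoffs: V(2,0)=120.1376, V(2,1)=61.1552, V(2,2)=0.0000
  t=1,j=0: stock 92.1600 → up 117.9648 (V=61.1552), down 58.9824 (V=120.1376). Price 64.9628; hedge Δ=-1.0000, bond B=157.1228.
  t=1,j=1: stock 184.3200 → up 235.9296 (V=0.0000), down 117.9648 (V=61.1552). Price 11.7348; hedge Δ=-0.5184, bond B=107.2898.
  t=0,j=0: stock 144.0000 → up 184.3200 (V=11.7348), down 92.1600 (V=64.9628). Price 20.5074; hedge Δ=-0.5776, bond B=103.6761.
Verification: the root portfolio costs Δ(0,0)·S0 + B(0,0) = 20.5074, matching V0.

(0,0): Delta=-0.5776 Bond=103.6761
(1,0): Delta=-1.0000 Bond=157.1228
(1,1): Delta=-0.5184 Bond=107.2898
V0=20.5074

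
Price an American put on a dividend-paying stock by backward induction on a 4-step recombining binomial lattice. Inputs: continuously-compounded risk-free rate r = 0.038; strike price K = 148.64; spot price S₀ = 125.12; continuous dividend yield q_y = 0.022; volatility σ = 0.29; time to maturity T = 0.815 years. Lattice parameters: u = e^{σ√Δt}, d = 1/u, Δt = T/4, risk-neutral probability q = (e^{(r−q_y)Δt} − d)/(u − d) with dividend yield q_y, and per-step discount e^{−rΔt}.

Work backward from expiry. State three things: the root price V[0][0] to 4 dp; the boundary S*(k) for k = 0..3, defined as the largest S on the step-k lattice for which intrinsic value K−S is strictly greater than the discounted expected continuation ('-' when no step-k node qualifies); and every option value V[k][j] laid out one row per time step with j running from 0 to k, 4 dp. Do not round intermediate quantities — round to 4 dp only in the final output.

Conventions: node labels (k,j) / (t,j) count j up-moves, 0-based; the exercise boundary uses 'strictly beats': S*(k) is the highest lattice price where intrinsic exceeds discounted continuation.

Δt=0.20375  u=1.13986  d=0.87730  q=0.47976  discount=0.99229
step 4 (expiry): payoffs max(K−S,0) = 74.5215 52.3399 23.5200 0.0000 0.0000
step 3: (k=3,j=0): S=84.4844, K−S=64.1556, hold=63.3871 ⇒ V=64.1556 exercise | (k=3,j=1): S=109.7682, K−S=38.8718, hold=38.2163 ⇒ V=38.8718 exercise | (k=3,j=2): S=142.6188, K−S=6.0212, hold=12.1417 ⇒ V=12.1417 continue | (k=3,j=3): S=185.3007, K−S=0.0000, hold=0.0000 ⇒ V=0.0000 continue  boundary S*=109.7682
step 2: (k=2,j=0): S=96.3001, K−S=52.3399, hold=51.6242 ⇒ V=52.3399 exercise | (k=2,j=1): S=125.1200, K−S=23.5200, hold=25.8469 ⇒ V=25.8469 continue | (k=2,j=2): S=162.5649, K−S=0.0000, hold=6.2679 ⇒ V=6.2679 continue  boundary S*=96.3001
step 1: (k=1,j=0): S=109.7682, K−S=38.8718, hold=39.3241 ⇒ V=39.3241 continue | (k=1,j=1): S=142.6188, K−S=6.0212, hold=16.3268 ⇒ V=16.3268 continue  boundary S*=-
step 0: (k=0,j=0): S=125.1200, K−S=23.5200, hold=28.0728 ⇒ V=28.0728 continue  boundary S*=-

price = 28.0728
boundary = - - 96.3001 109.7682
tree:
28.0728
39.3241 16.3268
52.3399 25.8469 6.2679
64.1556 38.8718 12.1417 0.0000
74.5215 52.3399 23.5200 0.0000 0.0000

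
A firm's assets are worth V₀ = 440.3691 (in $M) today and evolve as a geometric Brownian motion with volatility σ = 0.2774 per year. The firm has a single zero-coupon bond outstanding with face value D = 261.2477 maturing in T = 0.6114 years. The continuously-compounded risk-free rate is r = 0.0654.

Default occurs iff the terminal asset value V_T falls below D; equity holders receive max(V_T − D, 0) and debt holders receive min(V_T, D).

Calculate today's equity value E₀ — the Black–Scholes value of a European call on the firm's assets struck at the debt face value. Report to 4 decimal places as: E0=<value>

With assets at 440.3691 and a single debt payment of 261.2477 at 0.6114 years:
d₁ = [ln(V₀/D) + (r + σ²/2)T] / (σ√T)
   = [ln(440.3691/261.2477) + (0.0654 + 0.5·0.2774²)·0.6114] / (0.2774·√0.6114)
   = [0.522144 + 0.063509] / 0.216905 = 2.700049
d₂ = d₁ − σ√T = 2.700049 − 0.216905 = 2.483144
N(d₁) = 0.996534,  N(d₂) = 0.993489,  e^(−rT) = 0.960803
E₀ = V₀·N(d₁) − D·e^(−rT)·N(d₂)
   = 440.3691·0.996534 − 261.2477·0.960803·0.993489 = 189.469337

E0=189.4693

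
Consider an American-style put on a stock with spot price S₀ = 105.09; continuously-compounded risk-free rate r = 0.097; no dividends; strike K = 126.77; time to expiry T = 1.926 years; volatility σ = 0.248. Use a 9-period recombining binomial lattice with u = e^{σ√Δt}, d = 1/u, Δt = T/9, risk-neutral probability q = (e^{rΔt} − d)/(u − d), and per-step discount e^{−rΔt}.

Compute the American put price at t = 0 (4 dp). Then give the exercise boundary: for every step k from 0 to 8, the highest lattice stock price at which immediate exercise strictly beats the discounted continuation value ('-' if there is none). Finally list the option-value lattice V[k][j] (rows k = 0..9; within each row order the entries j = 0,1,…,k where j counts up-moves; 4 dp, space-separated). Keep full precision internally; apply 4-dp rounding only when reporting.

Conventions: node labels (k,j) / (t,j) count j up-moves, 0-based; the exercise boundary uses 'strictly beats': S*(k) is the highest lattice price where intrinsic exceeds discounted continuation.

Δt=0.21400, u=1.12157, d=0.89161, q=0.56256, disc=e^(-rΔt)=0.97946
k=9 terminal: V=max(K-S,0) → 89.3468 79.6950 67.5540 52.2817 33.0706 8.9047 0.0000 0.0000 0.0000 0.0000
k=8: j=0 S=41.9726 intr=84.7974 cont=82.1931 V=84.7974[EX]; j=1 S=52.7976 intr=73.9724 cont=71.3680 V=73.9724[EX]; j=2 S=66.4146 intr=60.3554 cont=57.7511 V=60.3554[EX]; j=3 S=83.5435 intr=43.2265 cont=40.6222 V=43.2265[EX]; j=4 S=105.0900 intr=21.6800 cont=19.0756 V=21.6800[EX]; j=5 S=132.1936 intr=0.0000 cont=3.8152 V=3.8152[hold]; j=6 S=166.2874 intr=0.0000 cont=0.0000 V=0.0000[hold]; j=7 S=209.1743 intr=0.0000 cont=0.0000 V=0.0000[hold]; j=8 S=263.1221 intr=0.0000 cont=0.0000 V=0.0000[hold]  S*(8)=105.0900
k=7: j=0 S=47.0750 intr=79.6950 cont=77.0907 V=79.6950[EX]; j=1 S=59.2160 intr=67.5540 cont=64.9497 V=67.5540[EX]; j=2 S=74.4883 intr=52.2817 cont=49.6774 V=52.2817[EX]; j=3 S=93.6994 intr=33.0706 cont=30.4662 V=33.0706[EX]; j=4 S=117.8653 intr=8.9047 cont=11.3910 V=11.3910[hold]; j=5 S=148.2637 intr=0.0000 cont=1.6346 V=1.6346[hold]; j=6 S=186.5022 intr=0.0000 cont=0.0000 V=0.0000[hold]; j=7 S=234.6026 intr=0.0000 cont=0.0000 V=0.0000[hold]  S*(7)=93.6994
k=6: j=0 S=52.7976 intr=73.9724 cont=71.3680 V=73.9724[EX]; j=1 S=66.4146 intr=60.3554 cont=57.7511 V=60.3554[EX]; j=2 S=83.5435 intr=43.2265 cont=40.6222 V=43.2265[EX]; j=3 S=105.0900 intr=21.6800 cont=20.4456 V=21.6800[EX]; j=4 S=132.1936 intr=0.0000 cont=5.7812 V=5.7812[hold]; j=5 S=166.2874 intr=0.0000 cont=0.7004 V=0.7004[hold]; j=6 S=209.1743 intr=0.0000 cont=0.0000 V=0.0000[hold]  S*(6)=105.0900
k=5: j=0 S=59.2160 intr=67.5540 cont=64.9497 V=67.5540[EX]; j=1 S=74.4883 intr=52.2817 cont=49.6774 V=52.2817[EX]; j=2 S=93.6994 intr=33.0706 cont=30.4662 V=33.0706[EX]; j=3 S=117.8653 intr=8.9047 cont=12.4742 V=12.4742[hold]; j=4 S=148.2637 intr=0.0000 cont=2.8628 V=2.8628[hold]; j=5 S=186.5022 intr=0.0000 cont=0.3001 V=0.3001[hold]  S*(5)=93.6994
k=4: j=0 S=66.4146 intr=60.3554 cont=57.7511 V=60.3554[EX]; j=1 S=83.5435 intr=43.2265 cont=40.6222 V=43.2265[EX]; j=2 S=105.0900 intr=21.6800 cont=21.0425 V=21.6800[EX]; j=3 S=132.1936 intr=0.0000 cont=6.9220 V=6.9220[hold]; j=4 S=166.2874 intr=0.0000 cont=1.3919 V=1.3919[hold]  S*(4)=105.0900
k=3: j=0 S=74.4883 intr=52.2817 cont=49.6774 V=52.2817[EX]; j=1 S=93.6994 intr=33.0706 cont=30.4662 V=33.0706[EX]; j=2 S=117.8653 intr=8.9047 cont=13.1029 V=13.1029[hold]; j=3 S=148.2637 intr=0.0000 cont=3.7327 V=3.7327[hold]  S*(3)=93.6994
k=2: j=0 S=83.5435 intr=43.2265 cont=40.6222 V=43.2265[EX]; j=1 S=105.0900 intr=21.6800 cont=21.3888 V=21.6800[EX]; j=2 S=132.1936 intr=0.0000 cont=7.6707 V=7.6707[hold]  S*(2)=105.0900
k=1: j=0 S=93.6994 intr=33.0706 cont=30.4662 V=33.0706[EX]; j=1 S=117.8653 intr=8.9047 cont=13.5154 V=13.5154[hold]  S*(1)=93.6994
k=0: j=0 S=105.0900 intr=21.6800 cont=21.6161 V=21.6800[EX]  S*(0)=105.0900

price = 21.6800
boundary = 105.0900 93.6994 105.0900 93.6994 105.0900 93.6994 105.0900 93.6994 105.0900
tree:
21.6800
33.0706 13.5154
43.2265 21.6800 7.6707
52.2817 33.0706 13.1029 3.7327
60.3554 43.2265 21.6800 6.9220 1.3919
67.5540 52.2817 33.0706 12.4742 2.8628 0.3001
73.9724 60.3554 43.2265 21.6800 5.7812 0.7004 0.0000
79.6950 67.5540 52.2817 33.0706 11.3910 1.6346 0.0000 0.0000
84.7974 73.9724 60.3554 43.2265 21.6800 3.8152 0.0000 0.0000 0.0000
89.3468 79.6950 67.5540 52.2817 33.0706 8.9047 0.0000 0.0000 0.0000 0.0000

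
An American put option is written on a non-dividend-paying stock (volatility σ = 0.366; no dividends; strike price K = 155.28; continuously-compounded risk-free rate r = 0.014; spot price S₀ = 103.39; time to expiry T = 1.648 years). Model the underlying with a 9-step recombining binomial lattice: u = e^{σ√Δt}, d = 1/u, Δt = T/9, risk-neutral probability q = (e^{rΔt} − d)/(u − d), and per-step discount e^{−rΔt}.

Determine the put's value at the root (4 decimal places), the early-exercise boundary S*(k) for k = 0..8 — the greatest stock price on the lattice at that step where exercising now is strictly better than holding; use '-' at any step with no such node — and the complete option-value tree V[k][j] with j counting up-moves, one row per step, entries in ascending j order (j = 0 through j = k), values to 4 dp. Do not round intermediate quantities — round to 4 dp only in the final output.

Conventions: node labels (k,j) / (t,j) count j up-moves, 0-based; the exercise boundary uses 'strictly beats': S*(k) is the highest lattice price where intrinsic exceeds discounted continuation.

params: Δt=0.18311 u=1.16955 d=0.85503 q=0.46909 e^(-rΔt)=0.99744
t_9 payoffs: 130.0267 120.7375 108.0313 90.6514 66.8783 34.3605 0.0000 0.0000 0.0000 0.0000
t_8: node(8,0) S=29.5349 payoff=125.7451 vs cont=125.3475 → 125.7451 [stop]  node(8,1) S=40.3991 payoff=114.8809 vs cont=114.4834 → 114.8809 [stop]  node(8,2) S=55.2595 payoff=100.0205 vs cont=99.6229 → 100.0205 [stop]  node(8,3) S=75.5863 payoff=79.6937 vs cont=79.2962 → 79.6937 [stop]  node(8,4) S=103.3900 payoff=51.8900 vs cont=51.4924 → 51.8900 [stop]  node(8,5) S=141.4211 payoff=13.8589 vs cont=18.1957 → 18.1957 [wait]  node(8,6) S=193.4416 payoff=0.0000 vs cont=0.0000 → 0.0000 [wait]  node(8,7) S=264.5973 payoff=0.0000 vs cont=0.0000 → 0.0000 [wait]  node(8,8) S=361.9271 payoff=0.0000 vs cont=0.0000 → 0.0000 [wait]  ⇒ S*(8)=103.3900
t_7: node(7,0) S=34.5425 payoff=120.7375 vs cont=120.3399 → 120.7375 [stop]  node(7,1) S=47.2487 payoff=108.0313 vs cont=107.6338 → 108.0313 [stop]  node(7,2) S=64.6286 payoff=90.6514 vs cont=90.2538 → 90.6514 [stop]  node(7,3) S=88.4017 payoff=66.8783 vs cont=66.4807 → 66.8783 [stop]  node(7,4) S=120.9195 payoff=34.3605 vs cont=35.9921 → 35.9921 [wait]  node(7,5) S=165.3987 payoff=0.0000 vs cont=9.6356 → 9.6356 [wait]  node(7,6) S=226.2391 payoff=0.0000 vs cont=0.0000 → 0.0000 [wait]  node(7,7) S=309.4591 payoff=0.0000 vs cont=0.0000 → 0.0000 [wait]  ⇒ S*(7)=88.4017
t_6: node(6,0) S=40.3991 payoff=114.8809 vs cont=114.4834 → 114.8809 [stop]  node(6,1) S=55.2595 payoff=100.0205 vs cont=99.6229 → 100.0205 [stop]  node(6,2) S=75.5863 payoff=79.6937 vs cont=79.2962 → 79.6937 [stop]  node(6,3) S=103.3900 payoff=51.8900 vs cont=52.2558 → 52.2558 [wait]  node(6,4) S=141.4211 payoff=13.8589 vs cont=23.5681 → 23.5681 [wait]  node(6,5) S=193.4416 payoff=0.0000 vs cont=5.1026 → 5.1026 [wait]  node(6,6) S=264.5973 payoff=0.0000 vs cont=0.0000 → 0.0000 [wait]  ⇒ S*(6)=75.5863
t_5: node(5,0) S=47.2487 payoff=108.0313 vs cont=107.6338 → 108.0313 [stop]  node(5,1) S=64.6286 payoff=90.6514 vs cont=90.2538 → 90.6514 [stop]  node(5,2) S=88.4017 payoff=66.8783 vs cont=66.6519 → 66.8783 [stop]  node(5,3) S=120.9195 payoff=34.3605 vs cont=38.6995 → 38.6995 [wait]  node(5,4) S=165.3987 payoff=0.0000 vs cont=14.8680 → 14.8680 [wait]  node(5,5) S=226.2391 payoff=0.0000 vs cont=2.7021 → 2.7021 [wait]  ⇒ S*(5)=88.4017
t_4: node(4,0) S=55.2595 payoff=100.0205 vs cont=99.6229 → 100.0205 [stop]  node(4,1) S=75.5863 payoff=79.6937 vs cont=79.2962 → 79.6937 [stop]  node(4,2) S=103.3900 payoff=51.8900 vs cont=53.5226 → 53.5226 [wait]  node(4,3) S=141.4211 payoff=13.8589 vs cont=27.4500 → 27.4500 [wait]  node(4,4) S=193.4416 payoff=0.0000 vs cont=9.1377 → 9.1377 [wait]  ⇒ S*(4)=75.5863
t_3: node(3,0) S=64.6286 payoff=90.6514 vs cont=90.2538 → 90.6514 [stop]  node(3,1) S=88.4017 payoff=66.8783 vs cont=67.2446 → 67.2446 [wait]  node(3,2) S=120.9195 payoff=34.3605 vs cont=41.1865 → 41.1865 [wait]  node(3,3) S=165.3987 payoff=0.0000 vs cont=18.8116 → 18.8116 [wait]  ⇒ S*(3)=64.6286
t_2: node(2,0) S=75.5863 payoff=79.6937 vs cont=79.4676 → 79.6937 [stop]  node(2,1) S=103.3900 payoff=51.8900 vs cont=54.8802 → 54.8802 [wait]  node(2,2) S=141.4211 payoff=13.8589 vs cont=30.6122 → 30.6122 [wait]  ⇒ S*(2)=75.5863
t_1: node(1,0) S=88.4017 payoff=66.8783 vs cont=67.8798 → 67.8798 [wait]  node(1,1) S=120.9195 payoff=34.3605 vs cont=43.3851 → 43.3851 [wait]  ⇒ S*(1)=-
t_0: node(0,0) S=103.3900 payoff=51.8900 vs cont=56.2453 → 56.2453 [wait]  ⇒ S*(0)=-

price = 56.2453
boundary = - - 75.5863 64.6286 75.5863 88.4017 75.5863 88.4017 103.3900
tree:
56.2453
67.8798 43.3851
79.6937 54.8802 30.6122
90.6514 67.2446 41.1865 18.8116
100.0205 79.6937 53.5226 27.4500 9.1377
108.0313 90.6514 66.8783 38.6995 14.8680 2.7021
114.8809 100.0205 79.6937 52.2558 23.5681 5.1026 0.0000
120.7375 108.0313 90.6514 66.8783 35.9921 9.6356 0.0000 0.0000
125.7451 114.8809 100.0205 79.6937 51.8900 18.1957 0.0000 0.0000 0.0000
130.0267 120.7375 108.0313 90.6514 66.8783 34.3605 0.0000 0.0000 0.0000 0.0000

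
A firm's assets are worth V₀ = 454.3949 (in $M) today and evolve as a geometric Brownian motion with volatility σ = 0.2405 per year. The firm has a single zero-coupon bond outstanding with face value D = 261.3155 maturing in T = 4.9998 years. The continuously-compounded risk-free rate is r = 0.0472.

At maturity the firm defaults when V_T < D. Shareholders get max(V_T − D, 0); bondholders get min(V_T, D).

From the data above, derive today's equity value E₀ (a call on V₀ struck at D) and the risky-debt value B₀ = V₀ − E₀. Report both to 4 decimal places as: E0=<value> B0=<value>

Equity is a call on the firm's assets struck at D = 261.3155:
d₁ = [ln(V₀/D) + (r + σ²/2)T] / (σ√T)
   = [ln(454.3949/261.3155) + (0.0472 + 0.5·0.2405²)·4.9998] / (0.2405·√4.9998)
   = [0.553238 + 0.380585] / 0.537764 = 1.736495
d₂ = d₁ − σ√T = 1.736495 − 0.537764 = 1.198731
N(d₁) = 0.958762,  N(d₂) = 0.884684,  e^(−rT) = 0.789788
E₀ = V₀·N(d₁) − D·e^(−rT)·N(d₂)
   = 454.3949·0.958762 − 261.3155·0.789788·0.884684 = 253.072009
B₀ = V₀ − E₀ = 454.3949 − 253.072009 = 201.322891

E0=253.0720 B0=201.3229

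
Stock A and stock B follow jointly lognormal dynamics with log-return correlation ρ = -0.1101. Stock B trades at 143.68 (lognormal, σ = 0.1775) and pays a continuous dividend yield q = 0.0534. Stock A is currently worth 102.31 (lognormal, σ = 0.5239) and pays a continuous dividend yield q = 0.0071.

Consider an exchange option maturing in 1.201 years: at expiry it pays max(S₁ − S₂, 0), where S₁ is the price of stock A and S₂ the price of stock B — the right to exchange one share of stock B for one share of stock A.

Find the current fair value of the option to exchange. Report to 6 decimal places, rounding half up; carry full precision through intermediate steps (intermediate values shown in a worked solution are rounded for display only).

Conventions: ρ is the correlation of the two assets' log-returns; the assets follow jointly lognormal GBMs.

σ_eff = √(σ₁² + σ₂² − 2ρσ₁σ₂) = √(0.5239² + 0.1775² − 2·-0.1101·0.5239·0.1775) = 0.571362
d₁ = (ln(S₁/S₂) + (q₂ − q₁ + σ_eff²/2)T) / (σ_eff√T) = (ln(102.31/143.68) + (0.0534 − 0.0071 + 0.163227)·1.201) / 0.626156 = -0.140443
d₂ = d₁ − σ_eff√T = -0.140443 − 0.626156 = -0.766599
N(d₁) = 0.444155,  N(d₂) = 0.221660
V = S₁·e^{−q₁T}·N(d₁) − S₂·e^{−q₂T}·N(d₂) = 45.055675 − 29.869702 = 15.185973
Key observation: the rate r is irrelevant here: denominating values in stock B turns the exchange into a ratio option on S₁/S₂, and discounting at r drops out.

exchange price = 15.185973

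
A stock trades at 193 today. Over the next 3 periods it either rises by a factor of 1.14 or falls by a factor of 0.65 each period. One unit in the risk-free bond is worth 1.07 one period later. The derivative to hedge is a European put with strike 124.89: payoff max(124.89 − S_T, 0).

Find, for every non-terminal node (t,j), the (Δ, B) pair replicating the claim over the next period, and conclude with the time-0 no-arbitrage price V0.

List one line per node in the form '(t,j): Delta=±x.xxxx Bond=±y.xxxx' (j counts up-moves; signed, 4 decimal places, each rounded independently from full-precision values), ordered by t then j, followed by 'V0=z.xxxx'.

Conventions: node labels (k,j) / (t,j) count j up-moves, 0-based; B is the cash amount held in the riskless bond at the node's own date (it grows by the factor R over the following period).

Since d<R<u, set p* = (R−d)/(u−d) = 0.8571; price each node as the discounted p*-expectation of its children.
Payoffs at expiry: V(3,0)=71.8874, V(3,1)=31.9316, V(3,2)=0.0000, V(3,3)=0.0000
(2,0): S=81.5425. Δ = (V_up−V_dn)/(S_up−S_dn) = (31.9316−71.8874)/(92.9584−53.0026) = -1.0000. V = [p*·31.9316 + (1−p*)·71.8874]/1.07 = 35.1771. B = V − Δ·S = 116.7196.
(2,1): S=143.0130. Δ = (V_up−V_dn)/(S_up−S_dn) = (0.0000−31.9316)/(163.0348−92.9585) = -0.4557. V = [p*·0.0000 + (1−p*)·31.9316]/1.07 = 4.2632. B = V − Δ·S = 69.4297.
(2,2): S=250.8228. Δ = (V_up−V_dn)/(S_up−S_dn) = (0.0000−0.0000)/(285.9380−163.0348) = 0.0000. V = [p*·0.0000 + (1−p*)·0.0000]/1.07 = 0.0000. B = V − Δ·S = 0.0000.
(1,0): S=125.4500. Δ = (V_up−V_dn)/(S_up−S_dn) = (4.2632−35.1771)/(143.0130−81.5425) = -0.5029. V = [p*·4.2632 + (1−p*)·35.1771]/1.07 = 8.1117. B = V − Δ·S = 71.2013.
(1,1): S=220.0200. Δ = (V_up−V_dn)/(S_up−S_dn) = (0.0000−4.2632)/(250.8228−143.0130) = -0.0395. V = [p*·0.0000 + (1−p*)·4.2632]/1.07 = 0.5692. B = V − Δ·S = 9.2696.
(0,0): S=193.0000. Δ = (V_up−V_dn)/(S_up−S_dn) = (0.5692−8.1117)/(220.0200−125.4500) = -0.0798. V = [p*·0.5692 + (1−p*)·8.1117]/1.07 = 1.5390. B = V − Δ·S = 16.9318.
Sanity check at the root: Δ(0,0)·S0 + B(0,0) reproduces V0 = 1.5390.

(0,0): Delta=-0.0798 Bond=16.9318
(1,0): Delta=-0.5029 Bond=71.2013
(1,1): Delta=-0.0395 Bond=9.2696
(2,0): Delta=-1.0000 Bond=116.7196
(2,1): Delta=-0.4557 Bond=69.4297
(2,2): Delta=0.0000 Bond=0.0000
V0=1.5390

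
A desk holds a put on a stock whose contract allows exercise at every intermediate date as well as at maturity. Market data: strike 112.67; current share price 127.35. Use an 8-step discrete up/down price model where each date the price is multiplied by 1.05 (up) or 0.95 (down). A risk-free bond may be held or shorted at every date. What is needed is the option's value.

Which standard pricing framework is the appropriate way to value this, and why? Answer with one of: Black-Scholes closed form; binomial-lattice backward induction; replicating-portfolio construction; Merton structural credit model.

Key observation: an American put (K = 112.67, S₀ = 127.35) on a 8-date tree has no closed form — the optimal stopping decision is embedded and must be resolved recursively from expiry.

framework: binomial-lattice backward induction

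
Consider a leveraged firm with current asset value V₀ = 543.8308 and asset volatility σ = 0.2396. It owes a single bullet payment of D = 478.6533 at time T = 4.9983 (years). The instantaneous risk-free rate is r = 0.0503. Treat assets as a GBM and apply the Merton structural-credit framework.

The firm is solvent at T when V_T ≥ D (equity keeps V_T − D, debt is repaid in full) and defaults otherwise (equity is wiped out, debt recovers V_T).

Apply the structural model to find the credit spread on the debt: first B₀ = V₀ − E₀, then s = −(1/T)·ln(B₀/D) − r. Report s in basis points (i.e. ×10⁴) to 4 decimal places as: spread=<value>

spread=187.5395

With assets at 543.8308 and a single debt payment of 478.6533 at 4.9983 years:
d₁ = [ln(V₀/D) + (r + σ²/2)T] / (σ√T)
   = [ln(543.8308/478.6533) + (0.0503 + 0.5·0.2396²)·4.9983] / (0.2396·√4.9983)
   = [0.127662 + 0.394886] / 0.535671 = 0.975502
d₂ = d₁ − σ√T = 0.975502 − 0.535671 = 0.439831
N(d₁) = 0.835344,  N(d₂) = 0.669970,  e^(−rT) = 0.777700
E₀ = V₀·N(d₁) − D·e^(−rT)·N(d₂)
   = 543.8308·0.835344 − 478.6533·0.777700·0.669970 = 204.890438
B₀ = V₀ − E₀ = 543.8308 − 204.890438 = 338.940362
spread = −(1/T)·ln(B₀/D) − r = −(1/4.9983)·ln(338.940362/478.6533) − 0.0503 = 0.01875395
in basis points: 0.01875395 × 10⁴ = 187.5395 bp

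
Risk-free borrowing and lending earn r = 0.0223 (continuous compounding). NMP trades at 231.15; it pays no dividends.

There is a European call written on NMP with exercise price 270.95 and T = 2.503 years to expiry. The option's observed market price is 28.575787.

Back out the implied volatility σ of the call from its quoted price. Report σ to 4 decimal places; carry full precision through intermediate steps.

sigma = 0.2613

At σ = 0.2613 the Black–Scholes value reproduces the quote:
σ√T = 0.2613·√2.503 = 0.413399
d₁ = (ln(S/K) + (r+σ²/2)T) / (σ√T) = (ln(231.15/270.95) + (0.0223+0.2613²/2)·2.503) / 0.413399 = (-0.158867 + 0.141266) / 0.413399 = -0.042576
d₂ = d₁ − σ√T = -0.042576 − 0.413399 = -0.455976
e^{−rT} = 0.945712
N(d₁) = 0.483020,  N(d₂) = 0.324204
V = S·N(d₁) − K·e^{−rT}·N(d₂) = 111.649989 − 83.074203 = 28.575787 (the quoted price), and the Black–Scholes price is strictly increasing in σ, so σ is unique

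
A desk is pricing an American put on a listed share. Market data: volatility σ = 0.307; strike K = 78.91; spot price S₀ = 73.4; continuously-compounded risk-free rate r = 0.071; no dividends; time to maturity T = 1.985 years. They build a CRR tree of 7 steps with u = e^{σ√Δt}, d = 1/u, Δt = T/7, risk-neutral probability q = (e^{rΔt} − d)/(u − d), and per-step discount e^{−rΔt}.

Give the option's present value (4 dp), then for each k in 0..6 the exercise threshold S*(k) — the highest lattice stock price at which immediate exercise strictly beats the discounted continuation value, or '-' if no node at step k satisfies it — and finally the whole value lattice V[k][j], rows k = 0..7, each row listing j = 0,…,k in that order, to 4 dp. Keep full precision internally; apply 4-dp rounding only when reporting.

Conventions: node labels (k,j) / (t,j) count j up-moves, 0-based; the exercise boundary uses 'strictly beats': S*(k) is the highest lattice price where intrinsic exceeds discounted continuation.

Δt=0.28357, u=1.17760, d=0.84918, q=0.52115, disc=e^(-rΔt)=0.98007
k=7 terminal: V=max(K-S,0) → 55.5377 46.4985 33.9633 16.5800 0.0000 0.0000 0.0000 0.0000
k=6: j=0 S=27.5233 intr=51.3867 cont=49.8139 V=51.3867[EX]; j=1 S=38.1680 intr=40.7420 cont=39.1692 V=40.7420[EX]; j=2 S=52.9295 intr=25.9805 cont=24.4077 V=25.9805[EX]; j=3 S=73.4000 intr=5.5100 cont=7.7812 V=7.7812[hold]; j=4 S=101.7875 intr=0.0000 cont=0.0000 V=0.0000[hold]; j=5 S=141.1540 intr=0.0000 cont=0.0000 V=0.0000[hold]; j=6 S=195.7455 intr=0.0000 cont=0.0000 V=0.0000[hold]  S*(6)=52.9295
k=5: j=0 S=32.4115 intr=46.4985 cont=44.9256 V=46.4985[EX]; j=1 S=44.9467 intr=33.9633 cont=32.3904 V=33.9633[EX]; j=2 S=62.3300 intr=16.5800 cont=16.1672 V=16.5800[EX]; j=3 S=86.4361 intr=0.0000 cont=3.6518 V=3.6518[hold]; j=4 S=119.8654 intr=0.0000 cont=0.0000 V=0.0000[hold]; j=5 S=166.2235 intr=0.0000 cont=0.0000 V=0.0000[hold]  S*(5)=62.3300
k=4: j=0 S=38.1680 intr=40.7420 cont=39.1692 V=40.7420[EX]; j=1 S=52.9295 intr=25.9805 cont=24.4077 V=25.9805[EX]; j=2 S=73.4000 intr=5.5100 cont=9.6464 V=9.6464[hold]; j=3 S=101.7875 intr=0.0000 cont=1.7138 V=1.7138[hold]; j=4 S=141.1540 intr=0.0000 cont=0.0000 V=0.0000[hold]  S*(4)=52.9295
k=3: j=0 S=44.9467 intr=33.9633 cont=32.3904 V=33.9633[EX]; j=1 S=62.3300 intr=16.5800 cont=17.1199 V=17.1199[hold]; j=2 S=86.4361 intr=0.0000 cont=5.4025 V=5.4025[hold]; j=3 S=119.8654 intr=0.0000 cont=0.8043 V=0.8043[hold]  S*(3)=44.9467
k=2: j=0 S=52.9295 intr=25.9805 cont=24.6834 V=25.9805[EX]; j=1 S=73.4000 intr=5.5100 cont=10.7939 V=10.7939[hold]; j=2 S=101.7875 intr=0.0000 cont=2.9462 V=2.9462[hold]  S*(2)=52.9295
k=1: j=0 S=62.3300 intr=16.5800 cont=17.7060 V=17.7060[hold]; j=1 S=86.4361 intr=0.0000 cont=6.5705 V=6.5705[hold]  S*(1)=-
k=0: j=0 S=73.4000 intr=5.5100 cont=11.6655 V=11.6655[hold]  S*(0)=-

price = 11.6655
boundary = - - 52.9295 44.9467 52.9295 62.3300 52.9295
tree:
11.6655
17.7060 6.5705
25.9805 10.7939 2.9462
33.9633 17.1199 5.4025 0.8043
40.7420 25.9805 9.6464 1.7138 0.0000
46.4985 33.9633 16.5800 3.6518 0.0000 0.0000
51.3867 40.7420 25.9805 7.7812 0.0000 0.0000 0.0000
55.5377 46.4985 33.9633 16.5800 0.0000 0.0000 0.0000 0.0000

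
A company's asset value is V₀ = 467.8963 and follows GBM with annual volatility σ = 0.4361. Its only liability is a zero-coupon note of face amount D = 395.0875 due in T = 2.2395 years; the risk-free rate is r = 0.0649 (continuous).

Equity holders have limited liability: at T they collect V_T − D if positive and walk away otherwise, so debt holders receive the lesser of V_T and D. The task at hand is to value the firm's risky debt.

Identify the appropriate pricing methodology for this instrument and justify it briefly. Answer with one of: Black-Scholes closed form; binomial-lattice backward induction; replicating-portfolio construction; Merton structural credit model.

framework: Merton structural credit model

Key observation: assets follow a GBM and default happens iff V_T < 395.0875; valuing claims on that split (equity as a call, risky debt as the residual) is the structural model's definition.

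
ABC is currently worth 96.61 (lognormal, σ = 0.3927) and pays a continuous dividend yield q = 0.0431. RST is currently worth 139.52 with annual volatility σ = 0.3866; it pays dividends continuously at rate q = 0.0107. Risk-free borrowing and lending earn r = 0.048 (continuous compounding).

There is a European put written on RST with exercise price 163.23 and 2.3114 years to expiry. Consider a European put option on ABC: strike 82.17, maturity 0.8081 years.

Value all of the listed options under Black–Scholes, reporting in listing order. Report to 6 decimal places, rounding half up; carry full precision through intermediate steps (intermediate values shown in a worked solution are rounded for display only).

price(RST put K=163.23) = 37.832819
price(ABC put K=82.17) = 6.234888

[RST put K=163.23]
σ√T = 0.3866·√2.3114 = 0.587759
d₁ = (ln(S/K) + (r−q+σ²/2)T) / (σ√T) = (ln(139.52/163.23) + (0.048−0.0107+0.3866²/2)·2.3114) / 0.587759 = (-0.156952 + 0.258946) / 0.587759 = 0.173529
d₂ = d₁ − σ√T = 0.173529 − 0.587759 = -0.414230
e^{−rT} = 0.894986
e^{−qT} = 0.975571
N(−d₁) = 0.431118,  N(−d₂) = 0.660647
price = K·e^{−rT}·N(−d₂) − S·e^{−qT}·N(−d₁) = 96.512997 − 58.680178 = 37.832819
[ABC put K=82.17]
σ√T = 0.3927·√0.8081 = 0.353015
d₁ = (ln(S/K) + (r−q+σ²/2)T) / (σ√T) = (ln(96.61/82.17) + (0.048−0.0431+0.3927²/2)·0.8081) / 0.353015 = (0.161892 + 0.066270) / 0.353015 = 0.646322
d₂ = d₁ − σ√T = 0.646322 − 0.353015 = 0.293307
e^{−rT} = 0.961954
e^{−qT} = 0.965770
N(−d₁) = 0.259035,  N(−d₂) = 0.384644
price = K·e^{−rT}·N(−d₂) − S·e^{−qT}·N(−d₁) = 30.403688 − 24.168800 = 6.234888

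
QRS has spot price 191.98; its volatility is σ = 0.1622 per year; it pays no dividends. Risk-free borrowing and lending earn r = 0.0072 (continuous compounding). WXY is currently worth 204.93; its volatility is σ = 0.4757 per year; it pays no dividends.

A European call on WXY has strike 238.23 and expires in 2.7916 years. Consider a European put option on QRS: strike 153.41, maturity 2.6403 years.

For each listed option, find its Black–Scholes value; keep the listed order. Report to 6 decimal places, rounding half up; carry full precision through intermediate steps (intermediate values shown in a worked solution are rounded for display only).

price(WXY call K=238.23) = 54.302346
price(QRS put K=153.41) = 4.289290

[WXY call K=238.23]
σ√T = 0.4757·√2.7916 = 0.794803
d₁ = (ln(S/K) + (r+σ²/2)T) / (σ√T) = (ln(204.93/238.23) + (0.0072+0.4757²/2)·2.7916) / 0.794803 = (-0.150568 + 0.335956) / 0.794803 = 0.233250
d₂ = d₁ − σ√T = 0.233250 − 0.794803 = -0.561554
e^{−rT} = 0.980101
N(d₁) = 0.592216,  N(d₂) = 0.287210
price = S·N(d₁) − K·e^{−rT}·N(d₂) = 121.362873 − 67.060526 = 54.302346
[QRS put K=153.41]
σ√T = 0.1622·√2.6403 = 0.263559
d₁ = (ln(S/K) + (r+σ²/2)T) / (σ√T) = (ln(191.98/153.41) + (0.0072+0.1622²/2)·2.6403) / 0.263559 = (0.224277 + 0.053742) / 0.263559 = 1.054865
d₂ = d₁ − σ√T = 1.054865 − 0.263559 = 0.791306
e^{−rT} = 0.981169
N(−d₁) = 0.145744,  N(−d₂) = 0.214383
price = K·e^{−rT}·N(−d₂) − S·N(−d₁) = 32.269140 − 27.979849 = 4.289290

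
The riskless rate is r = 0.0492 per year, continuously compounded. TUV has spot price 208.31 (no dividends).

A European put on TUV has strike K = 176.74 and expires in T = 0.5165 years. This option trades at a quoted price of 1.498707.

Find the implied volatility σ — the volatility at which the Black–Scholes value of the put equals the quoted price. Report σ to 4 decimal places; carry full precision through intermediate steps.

At σ = 0.2131 the Black–Scholes value reproduces the quote:
σ√T = 0.2131·√0.5165 = 0.153151
d₁ = (ln(S/K) + (r+σ²/2)T) / (σ√T) = (ln(208.31/176.74) + (0.0492+0.2131²/2)·0.5165) / 0.153151 = (0.164348 + 0.037139) / 0.153151 = 1.315614
d₂ = d₁ − σ√T = 1.315614 − 0.153151 = 1.162463
e^{−rT} = 0.974908
N(−d₁) = 0.094152,  N(−d₂) = 0.122524
V = K·e^{−rT}·N(−d₂) − S·N(−d₁) = 21.111485 − 19.612777 = 1.498707 (the quoted price), and the Black–Scholes price is strictly increasing in σ, so σ is unique

sigma = 0.2131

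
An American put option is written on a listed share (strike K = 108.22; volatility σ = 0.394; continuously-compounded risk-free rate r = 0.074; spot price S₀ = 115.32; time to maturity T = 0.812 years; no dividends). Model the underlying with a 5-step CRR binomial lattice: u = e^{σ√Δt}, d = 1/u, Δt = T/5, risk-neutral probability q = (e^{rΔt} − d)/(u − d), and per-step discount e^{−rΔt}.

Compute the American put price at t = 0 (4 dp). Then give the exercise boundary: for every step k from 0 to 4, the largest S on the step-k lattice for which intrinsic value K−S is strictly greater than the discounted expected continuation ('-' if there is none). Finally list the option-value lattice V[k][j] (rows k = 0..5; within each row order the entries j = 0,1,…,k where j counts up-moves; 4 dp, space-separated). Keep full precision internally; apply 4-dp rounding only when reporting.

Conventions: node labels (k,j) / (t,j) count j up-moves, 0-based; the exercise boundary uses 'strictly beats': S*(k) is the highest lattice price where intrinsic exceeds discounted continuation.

params: Δt=0.16240 u=1.17208 d=0.85319 q=0.49830 e^(-rΔt)=0.98805
t_5 payoffs: 56.0857 36.5997 9.8306 0.0000 0.0000 0.0000
t_4: node(4,0) S=61.1054 payoff=47.1146 vs cont=45.8218 → 47.1146 [stop]  node(4,1) S=83.9445 payoff=24.2755 vs cont=22.9828 → 24.2755 [stop]  node(4,2) S=115.3200 payoff=0.0000 vs cont=4.8731 → 4.8731 [wait]  node(4,3) S=158.4226 payoff=0.0000 vs cont=0.0000 → 0.0000 [wait]  node(4,4) S=217.6354 payoff=0.0000 vs cont=0.0000 → 0.0000 [wait]  ⇒ S*(4)=83.9445
t_3: node(3,0) S=71.6203 payoff=36.5997 vs cont=35.3070 → 36.5997 [stop]  node(3,1) S=98.3894 payoff=9.8306 vs cont=14.4328 → 14.4328 [wait]  node(3,2) S=135.1639 payoff=0.0000 vs cont=2.4156 → 2.4156 [wait]  node(3,3) S=185.6835 payoff=0.0000 vs cont=0.0000 → 0.0000 [wait]  ⇒ S*(3)=71.6203
t_2: node(2,0) S=83.9445 payoff=24.2755 vs cont=25.2486 → 25.2486 [wait]  node(2,1) S=115.3200 payoff=0.0000 vs cont=8.3437 → 8.3437 [wait]  node(2,2) S=158.4226 payoff=0.0000 vs cont=1.1974 → 1.1974 [wait]  ⇒ S*(2)=-
t_1: node(1,0) S=98.3894 payoff=9.8306 vs cont=16.6239 → 16.6239 [wait]  node(1,1) S=135.1639 payoff=0.0000 vs cont=4.7256 → 4.7256 [wait]  ⇒ S*(1)=-
t_0: node(0,0) S=115.3200 payoff=0.0000 vs cont=10.5672 → 10.5672 [wait]  ⇒ S*(0)=-

price = 10.5672
boundary = - - - 71.6203 83.9445
tree:
10.5672
16.6239 4.7256
25.2486 8.3437 1.1974
36.5997 14.4328 2.4156 0.0000
47.1146 24.2755 4.8731 0.0000 0.0000
56.0857 36.5997 9.8306 0.0000 0.0000 0.0000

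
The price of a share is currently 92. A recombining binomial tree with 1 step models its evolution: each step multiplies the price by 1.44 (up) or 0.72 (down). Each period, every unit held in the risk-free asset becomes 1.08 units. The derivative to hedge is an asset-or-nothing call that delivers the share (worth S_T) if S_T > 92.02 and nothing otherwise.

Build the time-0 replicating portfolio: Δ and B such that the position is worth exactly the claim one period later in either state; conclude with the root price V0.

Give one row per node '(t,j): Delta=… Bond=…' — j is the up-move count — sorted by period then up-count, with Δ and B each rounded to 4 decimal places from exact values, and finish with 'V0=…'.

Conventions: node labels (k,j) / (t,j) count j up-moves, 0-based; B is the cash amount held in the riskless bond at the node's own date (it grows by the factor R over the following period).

Since d<R<u, set p* = (R−d)/(u−d) = 0.5000; price each node as the discounted p*-expectation of its children.
Payoffs at expiry: V(1,0)=0.0000, V(1,1)=132.4800
(0,0): S=92.0000. Δ = (V_up−V_dn)/(S_up−S_dn) = (132.4800−0.0000)/(132.4800−66.2400) = 2.0000. V = [p*·132.4800 + (1−p*)·0.0000]/1.08 = 61.3333. B = V − Δ·S = -122.6667.
Sanity check at the root: Δ(0,0)·S0 + B(0,0) reproduces V0 = 61.3333.

(0,0): Delta=2.0000 Bond=-122.6667
V0=61.3333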